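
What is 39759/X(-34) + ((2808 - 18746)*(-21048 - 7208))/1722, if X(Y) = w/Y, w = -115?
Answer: 27058692326/99015 ≈ 2.7328e+5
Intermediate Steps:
X(Y) = -115/Y
39759/X(-34) + ((2808 - 18746)*(-21048 - 7208))/1722 = 39759/((-115/(-34))) + ((2808 - 18746)*(-21048 - 7208))/1722 = 39759/((-115*(-1/34))) - 15938*(-28256)*(1/1722) = 39759/(115/34) + 450344128*(1/1722) = 39759*(34/115) + 225172064/861 = 1351806/115 + 225172064/861 = 27058692326/99015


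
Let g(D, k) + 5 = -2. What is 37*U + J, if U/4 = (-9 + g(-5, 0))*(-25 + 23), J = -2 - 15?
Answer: 4719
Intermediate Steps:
J = -17
g(D, k) = -7 (g(D, k) = -5 - 2 = -7)
U = 128 (U = 4*((-9 - 7)*(-25 + 23)) = 4*(-16*(-2)) = 4*32 = 128)
37*U + J = 37*128 - 17 = 4736 - 17 = 4719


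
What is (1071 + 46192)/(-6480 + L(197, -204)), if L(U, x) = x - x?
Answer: -47263/6480 ≈ -7.2937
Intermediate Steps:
L(U, x) = 0
(1071 + 46192)/(-6480 + L(197, -204)) = (1071 + 46192)/(-6480 + 0) = 47263/(-6480) = 47263*(-1/6480) = -47263/6480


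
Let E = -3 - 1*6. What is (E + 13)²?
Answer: 16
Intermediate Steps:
E = -9 (E = -3 - 6 = -9)
(E + 13)² = (-9 + 13)² = 4² = 16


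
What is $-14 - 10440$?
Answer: $-10454$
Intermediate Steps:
$-14 - 10440 = -10454$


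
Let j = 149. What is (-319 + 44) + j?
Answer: -126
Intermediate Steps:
(-319 + 44) + j = (-319 + 44) + 149 = -275 + 149 = -126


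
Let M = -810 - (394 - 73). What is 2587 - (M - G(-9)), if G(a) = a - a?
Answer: 3718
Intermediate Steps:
G(a) = 0
M = -1131 (M = -810 - 1*321 = -810 - 321 = -1131)
2587 - (M - G(-9)) = 2587 - (-1131 - 1*0) = 2587 - (-1131 + 0) = 2587 - 1*(-1131) = 2587 + 1131 = 3718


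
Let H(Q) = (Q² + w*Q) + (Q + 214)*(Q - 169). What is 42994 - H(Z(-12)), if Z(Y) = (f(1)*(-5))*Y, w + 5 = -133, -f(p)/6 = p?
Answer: -213520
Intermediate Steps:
f(p) = -6*p
w = -138 (w = -5 - 133 = -138)
Z(Y) = 30*Y (Z(Y) = (-6*1*(-5))*Y = (-6*(-5))*Y = 30*Y)
H(Q) = Q² - 138*Q + (-169 + Q)*(214 + Q) (H(Q) = (Q² - 138*Q) + (Q + 214)*(Q - 169) = (Q² - 138*Q) + (214 + Q)*(-169 + Q) = (Q² - 138*Q) + (-169 + Q)*(214 + Q) = Q² - 138*Q + (-169 + Q)*(214 + Q))
42994 - H(Z(-12)) = 42994 - (-36166 - 2790*(-12) + 2*(30*(-12))²) = 42994 - (-36166 - 93*(-360) + 2*(-360)²) = 42994 - (-36166 + 33480 + 2*129600) = 42994 - (-36166 + 33480 + 259200) = 42994 - 1*256514 = 42994 - 256514 = -213520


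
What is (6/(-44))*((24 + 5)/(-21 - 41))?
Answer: 87/1364 ≈ 0.063783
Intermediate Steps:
(6/(-44))*((24 + 5)/(-21 - 41)) = (6*(-1/44))*(29/(-62)) = -87*(-1)/(22*62) = -3/22*(-29/62) = 87/1364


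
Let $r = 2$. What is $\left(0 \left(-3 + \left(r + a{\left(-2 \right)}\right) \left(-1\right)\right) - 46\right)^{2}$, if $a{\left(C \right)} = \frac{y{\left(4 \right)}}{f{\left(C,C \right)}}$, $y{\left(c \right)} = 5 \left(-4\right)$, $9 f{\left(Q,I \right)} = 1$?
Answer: $2116$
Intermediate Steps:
$f{\left(Q,I \right)} = \frac{1}{9}$ ($f{\left(Q,I \right)} = \frac{1}{9} \cdot 1 = \frac{1}{9}$)
$y{\left(c \right)} = -20$
$a{\left(C \right)} = -180$ ($a{\left(C \right)} = - 20 \frac{1}{\frac{1}{9}} = \left(-20\right) 9 = -180$)
$\left(0 \left(-3 + \left(r + a{\left(-2 \right)}\right) \left(-1\right)\right) - 46\right)^{2} = \left(0 \left(-3 + \left(2 - 180\right) \left(-1\right)\right) - 46\right)^{2} = \left(0 \left(-3 - -178\right) - 46\right)^{2} = \left(0 \left(-3 + 178\right) - 46\right)^{2} = \left(0 \cdot 175 - 46\right)^{2} = \left(0 - 46\right)^{2} = \left(-46\right)^{2} = 2116$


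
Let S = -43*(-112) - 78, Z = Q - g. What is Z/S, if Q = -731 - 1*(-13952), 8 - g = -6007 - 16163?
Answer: -8957/4738 ≈ -1.8905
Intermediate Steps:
g = 22178 (g = 8 - (-6007 - 16163) = 8 - 1*(-22170) = 8 + 22170 = 22178)
Q = 13221 (Q = -731 + 13952 = 13221)
Z = -8957 (Z = 13221 - 1*22178 = 13221 - 22178 = -8957)
S = 4738 (S = 4816 - 78 = 4738)
Z/S = -8957/4738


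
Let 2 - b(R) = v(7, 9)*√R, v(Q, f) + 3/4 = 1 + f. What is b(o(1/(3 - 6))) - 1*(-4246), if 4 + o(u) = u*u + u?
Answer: 4248 - 37*I*√38/12 ≈ 4248.0 - 19.007*I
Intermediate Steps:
v(Q, f) = ¼ + f (v(Q, f) = -¾ + (1 + f) = ¼ + f)
o(u) = -4 + u + u² (o(u) = -4 + (u*u + u) = -4 + (u² + u) = -4 + (u + u²) = -4 + u + u²)
b(R) = 2 - 37*√R/4 (b(R) = 2 - (¼ + 9)*√R = 2 - 37*√R/4)
b(o(1/(3 - 6))) - 1*(-4246) = (2 - 37*√(-4 + 1/(3 - 6) + (1/(3 - 6))²)/4) - 1*(-4246) = (2 - 37*√(-4 + 1/(-3) + (1/(-3))²)/4) + 4246 = (2 - 37*√(-4 - ⅓ + (-⅓)²)/4) + 4246 = (2 - 37*√(-4 - ⅓ + ⅑)/4) + 4246 = (2 - 37*I*√38/12) + 4246 = 4248 - 37*I*√38/12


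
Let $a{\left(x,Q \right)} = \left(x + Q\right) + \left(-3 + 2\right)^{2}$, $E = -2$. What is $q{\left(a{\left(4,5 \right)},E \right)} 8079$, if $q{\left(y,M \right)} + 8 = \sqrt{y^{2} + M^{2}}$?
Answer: $-64632 + 16158 \sqrt{26} \approx 17758.0$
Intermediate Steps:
$a{\left(x,Q \right)} = 1 + Q + x$ ($a{\left(x,Q \right)} = \left(Q + x\right) + \left(-1\right)^{2} = \left(Q + x\right) + 1 = 1 + Q + x$)
$q{\left(y,M \right)} = -8 + \sqrt{M^{2} + y^{2}}$ ($q{\left(y,M \right)} = -8 + \sqrt{y^{2} + M^{2}} = -8 + \sqrt{M^{2} + y^{2}}$)
$q{\left(a{\left(4,5 \right)},E \right)} 8079 = \left(-8 + \sqrt{\left(-2\right)^{2} + \left(1 + 5 + 4\right)^{2}}\right) 8079 = \left(-8 + \sqrt{4 + 10^{2}}\right) 8079 = \left(-8 + \sqrt{4 + 100}\right) 8079 = \left(-8 + \sqrt{104}\right) 8079 = \left(-8 + 2 \sqrt{26}\right) 8079 = -64632 + 16158 \sqrt{26}$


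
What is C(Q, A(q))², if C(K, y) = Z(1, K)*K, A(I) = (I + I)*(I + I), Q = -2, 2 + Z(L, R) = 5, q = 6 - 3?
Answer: 36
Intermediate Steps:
q = 3
Z(L, R) = 3 (Z(L, R) = -2 + 5 = 3)
A(I) = 4*I² (A(I) = (2*I)*(2*I) = 4*I²)
C(K, y) = 3*K
C(Q, A(q))² = (3*(-2))² = (-6)² = 36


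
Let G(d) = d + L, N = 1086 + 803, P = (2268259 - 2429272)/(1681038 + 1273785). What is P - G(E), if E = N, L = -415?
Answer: -1451856705/984941 ≈ -1474.1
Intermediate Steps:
P = -53671/984941 (P = -161013/2954823 = -161013*1/2954823 = -53671/984941 ≈ -0.054492)
N = 1889
E = 1889
G(d) = -415 + d (G(d) = d - 415 = -415 + d)
P - G(E) = -53671/984941 - (-415 + 1889) = -53671/984941 - 1*1474 = -53671/984941 - 1474 = -1451856705/984941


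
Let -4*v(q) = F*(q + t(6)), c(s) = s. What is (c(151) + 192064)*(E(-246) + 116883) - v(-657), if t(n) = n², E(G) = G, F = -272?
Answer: 22419423183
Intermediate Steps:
v(q) = 2448 + 68*q (v(q) = -(-68)*(q + 6²) = -(-68)*(q + 36) = -(-68)*(36 + q) = -(-9792 - 272*q)/4 = 2448 + 68*q)
(c(151) + 192064)*(E(-246) + 116883) - v(-657) = (151 + 192064)*(-246 + 116883) - (2448 + 68*(-657)) = 192215*116637 - (2448 - 44676) = 22419380955 - 1*(-42228) = 22419380955 + 42228 = 22419423183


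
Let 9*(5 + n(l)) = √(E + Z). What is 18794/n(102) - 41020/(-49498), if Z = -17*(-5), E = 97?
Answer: -188340946000/45612407 - 169146*√182/1843 ≈ -5367.3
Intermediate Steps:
Z = 85
n(l) = -5 + √182/9 (n(l) = -5 + √(97 + 85)/9 = -5 + √182/9)
18794/n(102) - 41020/(-49498) = 18794/(-5 + √182/9) - 41020/(-49498) = 18794/(-5 + √182/9) - 41020*(-1/49498) = 18794/(-5 + √182/9) + 20510/24749 = 20510/24749 + 18794/(-5 + √182/9)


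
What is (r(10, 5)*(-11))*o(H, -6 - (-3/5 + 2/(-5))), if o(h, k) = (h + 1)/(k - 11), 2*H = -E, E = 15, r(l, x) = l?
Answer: -715/16 ≈ -44.688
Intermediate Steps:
H = -15/2 (H = (-1*15)/2 = (½)*(-15) = -15/2 ≈ -7.5000)
o(h, k) = (1 + h)/(-11 + k)
(r(10, 5)*(-11))*o(H, -6 - (-3/5 + 2/(-5))) = (10*(-11))*((1 - 15/2)/(-11 + (-6 - (-3/5 + 2/(-5))))) = -110*(-13)/((-11 + (-6 - (-3*⅕ + 2*(-⅕))))*2) = -110*(-13)/((-11 + (-6 - (-⅗ - ⅖)))*2) = -110*(-13)/((-11 + (-6 - 1*(-1)))*2) = -110*(-13)/((-11 + (-6 + 1))*2) = -110*(-13)/((-11 - 5)*2) = -110*(-13)/((-16)*2) = -(-55)*(-13)/(8*2) = -110*13/32 = -715/16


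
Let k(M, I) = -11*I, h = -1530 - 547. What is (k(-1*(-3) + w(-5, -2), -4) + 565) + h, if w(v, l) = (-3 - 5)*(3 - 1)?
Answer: -1468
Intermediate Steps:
w(v, l) = -16 (w(v, l) = -8*2 = -16)
h = -2077
(k(-1*(-3) + w(-5, -2), -4) + 565) + h = (-11*(-4) + 565) - 2077 = (44 + 565) - 2077 = 609 - 2077 = -1468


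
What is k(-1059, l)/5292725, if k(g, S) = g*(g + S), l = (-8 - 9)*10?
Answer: 1301511/5292725 ≈ 0.24591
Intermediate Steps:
l = -170 (l = -17*10 = -170)
k(g, S) = g*(S + g)
k(-1059, l)/5292725 = -1059*(-170 - 1059)/5292725 = -1059*(-1229)*(1/5292725) = 1301511*(1/5292725) = 1301511/5292725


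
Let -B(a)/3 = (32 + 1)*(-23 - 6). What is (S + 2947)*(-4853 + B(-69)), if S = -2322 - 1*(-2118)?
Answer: -5436626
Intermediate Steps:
S = -204 (S = -2322 + 2118 = -204)
B(a) = 2871 (B(a) = -3*(32 + 1)*(-23 - 6) = -99*(-29) = -3*(-957) = 2871)
(S + 2947)*(-4853 + B(-69)) = (-204 + 2947)*(-4853 + 2871) = 2743*(-1982) = -5436626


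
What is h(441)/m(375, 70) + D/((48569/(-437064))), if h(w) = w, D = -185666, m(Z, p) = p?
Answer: 811482306087/485690 ≈ 1.6708e+6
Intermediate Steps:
h(441)/m(375, 70) + D/((48569/(-437064))) = 441/70 - 185666/(48569/(-437064)) = 441*(1/70) - 185666/(48569*(-1/437064)) = 63/10 - 185666/(-48569/437064) = 63/10 - 185666*(-437064/48569) = 63/10 + 81147924624/48569 = 811482306087/485690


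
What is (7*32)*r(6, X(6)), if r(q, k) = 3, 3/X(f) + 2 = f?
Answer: 672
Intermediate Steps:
X(f) = 3/(-2 + f)
(7*32)*r(6, X(6)) = (7*32)*3 = 224*3 = 672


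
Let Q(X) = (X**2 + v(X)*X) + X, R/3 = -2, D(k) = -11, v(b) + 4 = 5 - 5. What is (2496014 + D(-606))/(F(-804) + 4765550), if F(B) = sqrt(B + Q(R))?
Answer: 237896541933/454209336065 - 2496003*I*sqrt(30)/4542093360650 ≈ 0.52376 - 3.0099e-6*I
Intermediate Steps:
v(b) = -4 (v(b) = -4 + (5 - 5) = -4 + 0 = -4)
R = -6 (R = 3*(-2) = -6)
Q(X) = X**2 - 3*X (Q(X) = (X**2 - 4*X) + X = X**2 - 3*X)
F(B) = sqrt(54 + B) (F(B) = sqrt(B - 6*(-3 - 6)) = sqrt(B - 6*(-9)) = sqrt(B + 54) = sqrt(54 + B))
(2496014 + D(-606))/(F(-804) + 4765550) = (2496014 - 11)/(sqrt(54 - 804) + 4765550) = 2496003/(sqrt(-750) + 4765550) = 2496003/(5*I*sqrt(30) + 4765550) = 2496003/(4765550 + 5*I*sqrt(30))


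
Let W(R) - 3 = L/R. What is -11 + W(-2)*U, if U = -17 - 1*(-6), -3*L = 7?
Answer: -341/6 ≈ -56.833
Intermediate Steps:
L = -7/3 (L = -1/3*7 = -7/3 ≈ -2.3333)
W(R) = 3 - 7/(3*R)
U = -11 (U = -17 + 6 = -11)
-11 + W(-2)*U = -11 + (3 - 7/3/(-2))*(-11) = -11 + (3 - 7/3*(-1/2))*(-11) = -11 + (3 + 7/6)*(-11) = -11 + (25/6)*(-11) = -11 - 275/6 = -341/6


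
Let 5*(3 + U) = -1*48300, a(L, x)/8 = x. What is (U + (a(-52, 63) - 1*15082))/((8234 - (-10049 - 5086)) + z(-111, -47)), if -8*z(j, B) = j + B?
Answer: -13852/13365 ≈ -1.0364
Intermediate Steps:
a(L, x) = 8*x
z(j, B) = -B/8 - j/8 (z(j, B) = -(j + B)/8 = -(B + j)/8 = -B/8 - j/8)
U = -9663 (U = -3 + (-1*48300)/5 = -3 + (⅕)*(-48300) = -3 - 9660 = -9663)
(U + (a(-52, 63) - 1*15082))/((8234 - (-10049 - 5086)) + z(-111, -47)) = (-9663 + (8*63 - 1*15082))/((8234 - (-10049 - 5086)) + (-⅛*(-47) - ⅛*(-111))) = (-9663 + (504 - 15082))/((8234 - 1*(-15135)) + (47/8 + 111/8)) = (-9663 - 14578)/((8234 + 15135) + 79/4) = -24241/(23369 + 79/4) = -24241/93555/4 = -24241*4/93555 = -13852/13365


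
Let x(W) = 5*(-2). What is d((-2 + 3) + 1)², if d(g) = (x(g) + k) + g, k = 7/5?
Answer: 1089/25 ≈ 43.560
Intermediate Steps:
k = 7/5 (k = 7*(⅕) = 7/5 ≈ 1.4000)
x(W) = -10
d(g) = -43/5 + g (d(g) = (-10 + 7/5) + g = -43/5 + g)
d((-2 + 3) + 1)² = (-43/5 + ((-2 + 3) + 1))² = (-43/5 + (1 + 1))² = (-43/5 + 2)² = (-33/5)² = 1089/25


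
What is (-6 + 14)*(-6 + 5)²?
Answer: 8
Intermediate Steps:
(-6 + 14)*(-6 + 5)² = 8*(-1)² = 8*1 = 8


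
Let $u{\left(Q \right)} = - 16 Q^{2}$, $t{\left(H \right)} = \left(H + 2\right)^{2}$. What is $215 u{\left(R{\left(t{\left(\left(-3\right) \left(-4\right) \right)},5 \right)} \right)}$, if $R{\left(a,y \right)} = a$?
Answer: $-132151040$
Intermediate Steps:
$t{\left(H \right)} = \left(2 + H\right)^{2}$
$215 u{\left(R{\left(t{\left(\left(-3\right) \left(-4\right) \right)},5 \right)} \right)} = 215 \left(- 16 \left(\left(2 - -12\right)^{2}\right)^{2}\right) = 215 \left(- 16 \left(\left(2 + 12\right)^{2}\right)^{2}\right) = 215 \left(- 16 \left(14^{2}\right)^{2}\right) = 215 \left(- 16 \cdot 196^{2}\right) = 215 \left(\left(-16\right) 38416\right) = 215 \left(-614656\right) = -132151040$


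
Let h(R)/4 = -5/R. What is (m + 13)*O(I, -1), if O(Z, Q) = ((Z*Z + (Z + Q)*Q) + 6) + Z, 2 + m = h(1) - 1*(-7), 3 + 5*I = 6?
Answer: -368/25 ≈ -14.720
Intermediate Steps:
I = 3/5 (I = -3/5 + (1/5)*6 = -3/5 + 6/5 = 3/5 ≈ 0.60000)
h(R) = -20/R (h(R) = 4*(-5/R) = -20/R)
m = -15 (m = -2 + (-20/1 - 1*(-7)) = -2 + (-20*1 + 7) = -2 + (-20 + 7) = -2 - 13 = -15)
O(Z, Q) = 6 + Z + Z**2 + Q*(Q + Z) (O(Z, Q) = ((Z**2 + (Q + Z)*Q) + 6) + Z = ((Z**2 + Q*(Q + Z)) + 6) + Z = (6 + Z**2 + Q*(Q + Z)) + Z = 6 + Z + Z**2 + Q*(Q + Z))
(m + 13)*O(I, -1) = (-15 + 13)*(6 + 3/5 + (-1)**2 + (3/5)**2 - 1*3/5) = -2*(6 + 3/5 + 1 + 9/25 - 3/5) = -2*184/25 = -368/25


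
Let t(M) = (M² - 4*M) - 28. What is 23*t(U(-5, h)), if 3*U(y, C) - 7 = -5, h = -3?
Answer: -6256/9 ≈ -695.11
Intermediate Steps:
U(y, C) = ⅔ (U(y, C) = 7/3 + (⅓)*(-5) = 7/3 - 5/3 = ⅔)
t(M) = -28 + M² - 4*M
23*t(U(-5, h)) = 23*(-28 + (⅔)² - 4*⅔) = 23*(-28 + 4/9 - 8/3) = 23*(-272/9) = -6256/9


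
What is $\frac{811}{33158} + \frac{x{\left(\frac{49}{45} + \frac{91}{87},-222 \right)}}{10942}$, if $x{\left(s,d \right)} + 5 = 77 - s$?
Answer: $\frac{7301833951}{236736680490} \approx 0.030844$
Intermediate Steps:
$x{\left(s,d \right)} = 72 - s$ ($x{\left(s,d \right)} = -5 - \left(-77 + s\right) = 72 - s$)
$\frac{811}{33158} + \frac{x{\left(\frac{49}{45} + \frac{91}{87},-222 \right)}}{10942} = \frac{811}{33158} + \frac{72 - \left(\frac{49}{45} + \frac{91}{87}\right)}{10942} = 811 \cdot \frac{1}{33158} + \left(72 - \left(49 \cdot \frac{1}{45} + 91 \cdot \frac{1}{87}\right)\right) \frac{1}{10942} = \frac{811}{33158} + \left(72 - \left(\frac{49}{45} + \frac{91}{87}\right)\right) \frac{1}{10942} = \frac{811}{33158} + \left(72 - \frac{2786}{1305}\right) \frac{1}{10942} = \frac{811}{33158} + \frac{91174}{1305} \cdot \frac{1}{10942} = \frac{811}{33158} + \frac{45587}{7139655} = \frac{7301833951}{236736680490}$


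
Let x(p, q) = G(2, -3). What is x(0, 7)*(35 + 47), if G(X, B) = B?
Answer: -246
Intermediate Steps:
x(p, q) = -3
x(0, 7)*(35 + 47) = -3*(35 + 47) = -3*82 = -246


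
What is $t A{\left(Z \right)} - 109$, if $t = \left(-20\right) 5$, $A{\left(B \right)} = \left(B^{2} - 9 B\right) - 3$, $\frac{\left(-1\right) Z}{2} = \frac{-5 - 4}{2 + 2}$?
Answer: $2216$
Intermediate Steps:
$Z = \frac{9}{2}$ ($Z = - 2 \frac{-5 - 4}{2 + 2} = - 2 \left(- \frac{9}{4}\right) = - 2 \left(\left(-9\right) \frac{1}{4}\right) = \left(-2\right) \left(- \frac{9}{4}\right) = \frac{9}{2} \approx 4.5$)
$A{\left(B \right)} = -3 + B^{2} - 9 B$
$t = -100$
$t A{\left(Z \right)} - 109 = - 100 \left(-3 + \left(\frac{9}{2}\right)^{2} - \frac{81}{2}\right) - 109 = - 100 \left(-3 + \frac{81}{4} - \frac{81}{2}\right) - 109 = \left(-100\right) \left(- \frac{93}{4}\right) - 109 = 2325 - 109 = 2216$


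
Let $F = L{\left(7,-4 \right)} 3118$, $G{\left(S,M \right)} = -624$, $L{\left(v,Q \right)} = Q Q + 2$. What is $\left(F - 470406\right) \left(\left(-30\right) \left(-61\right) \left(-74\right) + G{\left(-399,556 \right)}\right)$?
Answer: $56360580408$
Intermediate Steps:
$L{\left(v,Q \right)} = 2 + Q^{2}$ ($L{\left(v,Q \right)} = Q^{2} + 2 = 2 + Q^{2}$)
$F = 56124$ ($F = \left(2 + \left(-4\right)^{2}\right) 3118 = \left(2 + 16\right) 3118 = 18 \cdot 3118 = 56124$)
$\left(F - 470406\right) \left(\left(-30\right) \left(-61\right) \left(-74\right) + G{\left(-399,556 \right)}\right) = \left(56124 - 470406\right) \left(\left(-30\right) \left(-61\right) \left(-74\right) - 624\right) = - 414282 \left(1830 \left(-74\right) - 624\right) = - 414282 \left(-135420 - 624\right) = \left(-414282\right) \left(-136044\right) = 56360580408$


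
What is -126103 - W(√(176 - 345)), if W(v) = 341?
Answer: -126444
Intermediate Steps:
-126103 - W(√(176 - 345)) = -126103 - 1*341 = -126103 - 341 = -126444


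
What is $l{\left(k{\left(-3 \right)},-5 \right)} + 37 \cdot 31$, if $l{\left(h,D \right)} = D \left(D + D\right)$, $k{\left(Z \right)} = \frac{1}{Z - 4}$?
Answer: $1197$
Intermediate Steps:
$k{\left(Z \right)} = \frac{1}{-4 + Z}$
$l{\left(h,D \right)} = 2 D^{2}$ ($l{\left(h,D \right)} = D 2 D = 2 D^{2}$)
$l{\left(k{\left(-3 \right)},-5 \right)} + 37 \cdot 31 = 2 \left(-5\right)^{2} + 37 \cdot 31 = 2 \cdot 25 + 1147 = 50 + 1147 = 1197$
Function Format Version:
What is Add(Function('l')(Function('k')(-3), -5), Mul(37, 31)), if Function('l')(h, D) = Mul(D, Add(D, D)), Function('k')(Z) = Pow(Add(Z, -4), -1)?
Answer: 1197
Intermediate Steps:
Function('k')(Z) = Pow(Add(-4, Z), -1)
Function('l')(h, D) = Mul(2, Pow(D, 2)) (Function('l')(h, D) = Mul(D, Mul(2, D)) = Mul(2, Pow(D, 2)))
Add(Function('l')(Function('k')(-3), -5), Mul(37, 31)) = Add(Mul(2, Pow(-5, 2)), Mul(37, 31)) = Add(Mul(2, 25), 1147) = Add(50, 1147) = 1197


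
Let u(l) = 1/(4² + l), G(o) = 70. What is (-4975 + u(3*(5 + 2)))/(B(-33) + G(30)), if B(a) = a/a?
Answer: -184074/2627 ≈ -70.070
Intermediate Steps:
B(a) = 1
u(l) = 1/(16 + l)
(-4975 + u(3*(5 + 2)))/(B(-33) + G(30)) = (-4975 + 1/(16 + 3*(5 + 2)))/(1 + 70) = (-4975 + 1/(16 + 3*7))/71 = (-4975 + 1/(16 + 21))*(1/71) = (-4975 + 1/37)*(1/71) = -184074/37*1/71 = -184074/2627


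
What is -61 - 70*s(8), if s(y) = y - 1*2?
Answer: -481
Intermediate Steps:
s(y) = -2 + y (s(y) = y - 2 = -2 + y)
-61 - 70*s(8) = -61 - 70*(-2 + 8) = -61 - 70*6 = -61 - 420 = -481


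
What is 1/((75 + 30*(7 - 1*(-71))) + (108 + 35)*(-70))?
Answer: -1/7595 ≈ -0.00013167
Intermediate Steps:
1/((75 + 30*(7 - 1*(-71))) + (108 + 35)*(-70)) = 1/((75 + 30*(7 + 71)) + 143*(-70)) = 1/((75 + 30*78) - 10010) = 1/((75 + 2340) - 10010) = 1/(2415 - 10010) = 1/(-7595) = -1/7595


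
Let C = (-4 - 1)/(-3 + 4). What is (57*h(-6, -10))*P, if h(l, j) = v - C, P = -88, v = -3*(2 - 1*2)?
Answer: -25080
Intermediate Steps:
v = 0 (v = -3*(2 - 2) = -3*0 = 0)
C = -5 (C = -5/1 = -5*1 = -5)
h(l, j) = 5 (h(l, j) = 0 - 1*(-5) = 0 + 5 = 5)
(57*h(-6, -10))*P = (57*5)*(-88) = 285*(-88) = -25080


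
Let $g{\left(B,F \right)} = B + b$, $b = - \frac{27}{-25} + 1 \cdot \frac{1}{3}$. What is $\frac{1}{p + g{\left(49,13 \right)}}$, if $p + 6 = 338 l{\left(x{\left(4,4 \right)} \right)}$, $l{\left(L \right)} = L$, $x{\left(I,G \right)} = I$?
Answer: $\frac{75}{104731} \approx 0.00071612$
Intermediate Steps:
$b = \frac{106}{75}$ ($b = \left(-27\right) \left(- \frac{1}{25}\right) + 1 \cdot \frac{1}{3} = \frac{27}{25} + \frac{1}{3} = \frac{106}{75} \approx 1.4133$)
$g{\left(B,F \right)} = \frac{106}{75} + B$ ($g{\left(B,F \right)} = B + \frac{106}{75} = \frac{106}{75} + B$)
$p = 1346$ ($p = -6 + 338 \cdot 4 = -6 + 1352 = 1346$)
$\frac{1}{p + g{\left(49,13 \right)}} = \frac{1}{1346 + \left(\frac{106}{75} + 49\right)} = \frac{1}{1346 + \frac{3781}{75}} = \frac{1}{\frac{104731}{75}} = \frac{75}{104731}$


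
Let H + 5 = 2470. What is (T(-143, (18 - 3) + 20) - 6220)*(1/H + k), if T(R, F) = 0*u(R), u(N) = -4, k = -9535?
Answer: 29238694856/493 ≈ 5.9308e+7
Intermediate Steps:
H = 2465 (H = -5 + 2470 = 2465)
T(R, F) = 0 (T(R, F) = 0*(-4) = 0)
(T(-143, (18 - 3) + 20) - 6220)*(1/H + k) = (0 - 6220)*(1/2465 - 9535) = -6220*(1/2465 - 9535) = -6220*(-23503774/2465) = 29238694856/493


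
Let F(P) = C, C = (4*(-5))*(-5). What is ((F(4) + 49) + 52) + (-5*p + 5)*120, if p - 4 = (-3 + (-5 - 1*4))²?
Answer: -87999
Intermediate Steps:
C = 100 (C = -20*(-5) = 100)
F(P) = 100
p = 148 (p = 4 + (-3 + (-5 - 1*4))² = 4 + (-3 + (-5 - 4))² = 4 + (-3 - 9)² = 4 + (-12)² = 4 + 144 = 148)
((F(4) + 49) + 52) + (-5*p + 5)*120 = ((100 + 49) + 52) + (-5*148 + 5)*120 = (149 + 52) + (-740 + 5)*120 = 201 - 735*120 = 201 - 88200 = -87999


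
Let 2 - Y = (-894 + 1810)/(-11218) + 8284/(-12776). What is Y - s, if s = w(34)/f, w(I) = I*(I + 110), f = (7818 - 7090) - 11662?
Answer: 4383716539/1379466242 ≈ 3.1778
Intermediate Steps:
f = -10934 (f = 728 - 11662 = -10934)
w(I) = I*(110 + I)
s = -2448/5467 (s = (34*(110 + 34))/(-10934) = (34*144)*(-1/10934) = 4896*(-1/10934) = -2448/5467 ≈ -0.44778)
Y = 48909383/17915146 (Y = 2 - ((-894 + 1810)/(-11218) + 8284/(-12776)) = 2 - (916*(-1/11218) + 8284*(-1/12776)) = 2 - (-458/5609 - 2071/3194) = 2 - 1*(-13079091/17915146) = 2 + 13079091/17915146 = 48909383/17915146 ≈ 2.7301)
Y - s = 48909383/17915146 - 1*(-2448/5467) = 48909383/17915146 + 2448/5467 = 4383716539/1379466242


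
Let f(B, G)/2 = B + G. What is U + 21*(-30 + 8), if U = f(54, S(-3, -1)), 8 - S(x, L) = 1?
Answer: -340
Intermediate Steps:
S(x, L) = 7 (S(x, L) = 8 - 1*1 = 8 - 1 = 7)
f(B, G) = 2*B + 2*G (f(B, G) = 2*(B + G) = 2*B + 2*G)
U = 122 (U = 2*54 + 2*7 = 108 + 14 = 122)
U + 21*(-30 + 8) = 122 + 21*(-30 + 8) = 122 + 21*(-22) = 122 - 462 = -340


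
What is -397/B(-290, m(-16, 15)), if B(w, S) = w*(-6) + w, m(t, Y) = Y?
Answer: -397/1450 ≈ -0.27379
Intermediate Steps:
B(w, S) = -5*w (B(w, S) = -6*w + w = -5*w)
-397/B(-290, m(-16, 15)) = -397/((-5*(-290))) = -397/1450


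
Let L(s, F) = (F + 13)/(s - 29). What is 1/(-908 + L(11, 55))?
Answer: -9/8206 ≈ -0.0010968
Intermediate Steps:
L(s, F) = (13 + F)/(-29 + s)
1/(-908 + L(11, 55)) = 1/(-908 + (13 + 55)/(-29 + 11)) = 1/(-908 + 68/(-18)) = 1/(-908 - 1/18*68) = 1/(-908 - 34/9) = 1/(-8206/9) = -9/8206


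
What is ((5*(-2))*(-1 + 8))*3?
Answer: -210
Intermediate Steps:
((5*(-2))*(-1 + 8))*3 = -10*7*3 = -70*3 = -210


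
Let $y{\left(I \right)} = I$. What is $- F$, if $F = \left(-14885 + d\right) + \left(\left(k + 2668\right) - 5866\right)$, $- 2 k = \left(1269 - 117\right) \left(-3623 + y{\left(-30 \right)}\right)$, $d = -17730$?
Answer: $-2068315$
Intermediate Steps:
$k = 2104128$ ($k = - \frac{\left(1269 - 117\right) \left(-3623 - 30\right)}{2} = - \frac{1152 \left(-3653\right)}{2} = \left(- \frac{1}{2}\right) \left(-4208256\right) = 2104128$)
$F = 2068315$ ($F = \left(-14885 - 17730\right) + \left(\left(2104128 + 2668\right) - 5866\right) = -32615 + \left(2106796 - 5866\right) = -32615 + 2100930 = 2068315$)
$- F = \left(-1\right) 2068315 = -2068315$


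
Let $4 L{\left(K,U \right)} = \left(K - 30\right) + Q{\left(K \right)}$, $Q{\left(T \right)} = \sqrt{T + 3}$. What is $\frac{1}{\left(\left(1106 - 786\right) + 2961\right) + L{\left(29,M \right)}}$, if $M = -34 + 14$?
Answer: $\frac{52492}{172213097} - \frac{16 \sqrt{2}}{172213097} \approx 0.00030468$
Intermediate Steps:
$Q{\left(T \right)} = \sqrt{3 + T}$
$M = -20$
$L{\left(K,U \right)} = - \frac{15}{2} + \frac{K}{4} + \frac{\sqrt{3 + K}}{4}$ ($L{\left(K,U \right)} = \frac{\left(K - 30\right) + \sqrt{3 + K}}{4} = \frac{\left(-30 + K\right) + \sqrt{3 + K}}{4} = \frac{-30 + K + \sqrt{3 + K}}{4} = - \frac{15}{2} + \frac{K}{4} + \frac{\sqrt{3 + K}}{4}$)
$\frac{1}{\left(\left(1106 - 786\right) + 2961\right) + L{\left(29,M \right)}} = \frac{1}{\left(\left(1106 - 786\right) + 2961\right) + \left(- \frac{15}{2} + \frac{1}{4} \cdot 29 + \frac{\sqrt{3 + 29}}{4}\right)} = \frac{1}{\left(320 + 2961\right) + \left(- \frac{15}{2} + \frac{29}{4} + \frac{\sqrt{32}}{4}\right)} = \frac{1}{3281 + \left(- \frac{15}{2} + \frac{29}{4} + \frac{4 \sqrt{2}}{4}\right)} = \frac{1}{3281 + \left(- \frac{15}{2} + \frac{29}{4} + \sqrt{2}\right)} = \frac{1}{3281 - \left(\frac{1}{4} - \sqrt{2}\right)} = \frac{1}{\frac{13123}{4} + \sqrt{2}}$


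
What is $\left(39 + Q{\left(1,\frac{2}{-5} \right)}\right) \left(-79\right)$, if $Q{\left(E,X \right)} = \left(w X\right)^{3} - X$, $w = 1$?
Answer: $- \frac{388443}{125} \approx -3107.5$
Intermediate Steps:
$Q{\left(E,X \right)} = X^{3} - X$ ($Q{\left(E,X \right)} = \left(1 X\right)^{3} - X = X^{3} - X$)
$\left(39 + Q{\left(1,\frac{2}{-5} \right)}\right) \left(-79\right) = \left(39 + \left(\left(\frac{2}{-5}\right)^{3} - \frac{2}{-5}\right)\right) \left(-79\right) = \left(39 + \left(\left(2 \left(- \frac{1}{5}\right)\right)^{3} - 2 \left(- \frac{1}{5}\right)\right)\right) \left(-79\right) = \left(39 + \left(\left(- \frac{2}{5}\right)^{3} - - \frac{2}{5}\right)\right) \left(-79\right) = \left(39 + \left(- \frac{8}{125} + \frac{2}{5}\right)\right) \left(-79\right) = \left(39 + \frac{42}{125}\right) \left(-79\right) = \frac{4917}{125} \left(-79\right) = - \frac{388443}{125}$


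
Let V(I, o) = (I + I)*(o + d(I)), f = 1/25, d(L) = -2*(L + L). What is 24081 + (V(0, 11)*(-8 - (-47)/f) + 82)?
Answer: 24163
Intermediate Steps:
d(L) = -4*L
f = 1/25 ≈ 0.040000
V(I, o) = 2*I*(o - 4*I) (V(I, o) = (I + I)*(o - 4*I) = (2*I)*(o - 4*I) = 2*I*(o - 4*I))
24081 + (V(0, 11)*(-8 - (-47)/f) + 82) = 24081 + ((2*0*(11 - 4*0))*(-8 - (-47)/1/25) + 82) = 24081 + ((2*0*(11 + 0))*(-8 - (-47)*25) + 82) = 24081 + ((2*0*11)*(-8 - 1*(-1175)) + 82) = 24081 + (0*(-8 + 1175) + 82) = 24081 + (0*1167 + 82) = 24081 + (0 + 82) = 24081 + 82 = 24163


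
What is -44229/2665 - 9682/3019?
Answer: -159329881/8045635 ≈ -19.803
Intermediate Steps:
-44229/2665 - 9682/3019 = -159329881/8045635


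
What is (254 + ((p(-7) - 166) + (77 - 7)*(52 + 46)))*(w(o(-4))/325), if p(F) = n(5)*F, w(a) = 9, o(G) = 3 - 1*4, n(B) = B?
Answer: 62217/325 ≈ 191.44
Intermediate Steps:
o(G) = -1 (o(G) = 3 - 4 = -1)
p(F) = 5*F
(254 + ((p(-7) - 166) + (77 - 7)*(52 + 46)))*(w(o(-4))/325) = (254 + ((5*(-7) - 166) + (77 - 7)*(52 + 46)))*(9/325) = (254 + ((-35 - 166) + 70*98))*(9*(1/325)) = (254 + (-201 + 6860))*(9/325) = (254 + 6659)*(9/325) = 6913*(9/325) = 62217/325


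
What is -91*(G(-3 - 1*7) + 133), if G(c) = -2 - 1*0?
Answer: -11921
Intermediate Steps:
G(c) = -2 (G(c) = -2 + 0 = -2)
-91*(G(-3 - 1*7) + 133) = -91*(-2 + 133) = -91*131 = -11921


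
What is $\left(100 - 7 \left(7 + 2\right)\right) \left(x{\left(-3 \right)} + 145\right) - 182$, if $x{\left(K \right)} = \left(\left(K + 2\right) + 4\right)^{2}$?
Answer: $5516$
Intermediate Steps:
$x{\left(K \right)} = \left(6 + K\right)^{2}$ ($x{\left(K \right)} = \left(\left(2 + K\right) + 4\right)^{2} = \left(6 + K\right)^{2}$)
$\left(100 - 7 \left(7 + 2\right)\right) \left(x{\left(-3 \right)} + 145\right) - 182 = \left(100 - 7 \left(7 + 2\right)\right) \left(\left(6 - 3\right)^{2} + 145\right) - 182 = \left(100 - 63\right) \left(3^{2} + 145\right) - 182 = \left(100 - 63\right) \left(9 + 145\right) - 182 = 37 \cdot 154 - 182 = 5698 - 182 = 5516$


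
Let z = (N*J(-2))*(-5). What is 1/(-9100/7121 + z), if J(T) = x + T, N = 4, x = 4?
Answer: -7121/293940 ≈ -0.024226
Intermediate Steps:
J(T) = 4 + T
z = -40 (z = (4*(4 - 2))*(-5) = (4*2)*(-5) = 8*(-5) = -40)
1/(-9100/7121 + z) = 1/(-9100/7121 - 40) = 1/(-293940/7121) = -7121/293940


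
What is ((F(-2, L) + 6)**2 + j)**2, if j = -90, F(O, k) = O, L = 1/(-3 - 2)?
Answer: 5476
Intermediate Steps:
L = -1/5 (L = 1/(-5) = -1/5 ≈ -0.20000)
((F(-2, L) + 6)**2 + j)**2 = ((-2 + 6)**2 - 90)**2 = (4**2 - 90)**2 = (16 - 90)**2 = (-74)**2 = 5476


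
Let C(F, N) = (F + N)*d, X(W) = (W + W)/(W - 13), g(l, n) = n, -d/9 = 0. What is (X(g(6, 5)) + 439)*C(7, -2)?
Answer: 0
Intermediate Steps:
d = 0 (d = -9*0 = 0)
X(W) = 2*W/(-13 + W) (X(W) = (2*W)/(-13 + W) = 2*W/(-13 + W))
C(F, N) = 0 (C(F, N) = (F + N)*0 = 0)
(X(g(6, 5)) + 439)*C(7, -2) = (2*5/(-13 + 5) + 439)*0 = (2*5/(-8) + 439)*0 = (2*5*(-⅛) + 439)*0 = (-5/4 + 439)*0 = (1751/4)*0 = 0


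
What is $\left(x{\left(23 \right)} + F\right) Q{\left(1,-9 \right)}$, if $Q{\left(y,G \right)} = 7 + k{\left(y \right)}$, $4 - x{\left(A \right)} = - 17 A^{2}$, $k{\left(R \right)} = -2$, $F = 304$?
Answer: $46505$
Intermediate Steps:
$x{\left(A \right)} = 4 + 17 A^{2}$ ($x{\left(A \right)} = 4 - - 17 A^{2} = 4 + 17 A^{2}$)
$Q{\left(y,G \right)} = 5$ ($Q{\left(y,G \right)} = 7 - 2 = 5$)
$\left(x{\left(23 \right)} + F\right) Q{\left(1,-9 \right)} = \left(\left(4 + 17 \cdot 23^{2}\right) + 304\right) 5 = \left(\left(4 + 17 \cdot 529\right) + 304\right) 5 = \left(\left(4 + 8993\right) + 304\right) 5 = \left(8997 + 304\right) 5 = 9301 \cdot 5 = 46505$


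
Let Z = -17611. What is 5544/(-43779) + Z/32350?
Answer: -316780123/472083550 ≈ -0.67103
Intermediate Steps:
5544/(-43779) + Z/32350 = 5544/(-43779) - 17611/32350 = 5544*(-1/43779) - 17611*1/32350 = -1848/14593 - 17611/32350 = -316780123/472083550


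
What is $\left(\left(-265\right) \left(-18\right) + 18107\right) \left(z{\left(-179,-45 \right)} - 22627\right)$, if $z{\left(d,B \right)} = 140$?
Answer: $-514435099$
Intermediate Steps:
$\left(\left(-265\right) \left(-18\right) + 18107\right) \left(z{\left(-179,-45 \right)} - 22627\right) = \left(\left(-265\right) \left(-18\right) + 18107\right) \left(140 - 22627\right) = \left(4770 + 18107\right) \left(-22487\right) = 22877 \left(-22487\right) = -514435099$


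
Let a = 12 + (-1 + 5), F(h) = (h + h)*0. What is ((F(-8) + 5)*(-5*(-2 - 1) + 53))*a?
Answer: 5440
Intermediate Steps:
F(h) = 0 (F(h) = (2*h)*0 = 0)
a = 16 (a = 12 + 4 = 16)
((F(-8) + 5)*(-5*(-2 - 1) + 53))*a = ((0 + 5)*(-5*(-2 - 1) + 53))*16 = (5*(-5*(-3) + 53))*16 = (5*(15 + 53))*16 = (5*68)*16 = 340*16 = 5440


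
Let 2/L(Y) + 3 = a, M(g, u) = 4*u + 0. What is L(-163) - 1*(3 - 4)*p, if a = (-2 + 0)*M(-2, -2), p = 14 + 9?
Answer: 301/13 ≈ 23.154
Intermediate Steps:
M(g, u) = 4*u
p = 23
a = 16 (a = (-2 + 0)*(4*(-2)) = -2*(-8) = 16)
L(Y) = 2/13 (L(Y) = 2/(-3 + 16) = 2/13)
L(-163) - 1*(3 - 4)*p = 2/13 - 1*(3 - 4)*23 = 2/13 - 1*(-1)*23 = 2/13 - (-1)*23 = 2/13 - 1*(-23) = 2/13 + 23 = 301/13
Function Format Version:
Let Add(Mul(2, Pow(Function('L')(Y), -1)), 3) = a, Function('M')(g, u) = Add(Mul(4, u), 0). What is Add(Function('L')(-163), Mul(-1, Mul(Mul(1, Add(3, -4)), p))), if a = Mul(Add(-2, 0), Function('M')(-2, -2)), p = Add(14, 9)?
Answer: Rational(301, 13) ≈ 23.154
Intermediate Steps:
Function('M')(g, u) = Mul(4, u)
p = 23
a = 16 (a = Mul(Add(-2, 0), Mul(4, -2)) = Mul(-2, -8) = 16)
Function('L')(Y) = Rational(2, 13) (Function('L')(Y) = Mul(2, Pow(Add(-3, 16), -1)) = Mul(2, Pow(13, -1)) = Mul(2, Rational(1, 13)) = Rational(2, 13))
Add(Function('L')(-163), Mul(-1, Mul(Mul(1, Add(3, -4)), p))) = Add(Rational(2, 13), Mul(-1, Mul(Mul(1, Add(3, -4)), 23))) = Add(Rational(2, 13), Mul(-1, Mul(Mul(1, -1), 23))) = Add(Rational(2, 13), Mul(-1, Mul(-1, 23))) = Add(Rational(2, 13), Mul(-1, -23)) = Add(Rational(2, 13), 23) = Rational(301, 13)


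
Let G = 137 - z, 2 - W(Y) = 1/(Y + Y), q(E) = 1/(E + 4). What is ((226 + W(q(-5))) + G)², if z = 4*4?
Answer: 488601/4 ≈ 1.2215e+5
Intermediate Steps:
q(E) = 1/(4 + E)
W(Y) = 2 - 1/(2*Y) (W(Y) = 2 - 1/(Y + Y) = 2 - 1/(2*Y))
z = 16
G = 121 (G = 137 - 1*16 = 137 - 16 = 121)
((226 + W(q(-5))) + G)² = ((226 + (2 - 1/(2*(1/(4 - 5))))) + 121)² = ((226 + (2 - 1/(2*(1/(-1))))) + 121)² = ((226 + (2 - ½/(-1))) + 121)² = ((226 + (2 - ½*(-1))) + 121)² = ((226 + (2 + ½)) + 121)² = ((226 + 5/2) + 121)² = (457/2 + 121)² = (699/2)² = 488601/4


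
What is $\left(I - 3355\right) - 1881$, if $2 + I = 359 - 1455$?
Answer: $-6334$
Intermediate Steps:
$I = -1098$ ($I = -2 + \left(359 - 1455\right) = -2 - 1096 = -1098$)
$\left(I - 3355\right) - 1881 = \left(-1098 - 3355\right) - 1881 = -4453 - 1881 = -6334$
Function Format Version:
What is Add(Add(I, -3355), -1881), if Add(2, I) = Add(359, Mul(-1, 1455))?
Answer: -6334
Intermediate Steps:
I = -1098 (I = Add(-2, Add(359, Mul(-1, 1455))) = Add(-2, Add(359, -1455)) = Add(-2, -1096) = -1098)
Add(Add(I, -3355), -1881) = Add(Add(-1098, -3355), -1881) = Add(-4453, -1881) = -6334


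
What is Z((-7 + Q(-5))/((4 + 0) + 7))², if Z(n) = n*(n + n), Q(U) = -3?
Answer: 40000/14641 ≈ 2.7321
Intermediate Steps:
Z(n) = 2*n² (Z(n) = n*(2*n) = 2*n²)
Z((-7 + Q(-5))/((4 + 0) + 7))² = (2*((-7 - 3)/((4 + 0) + 7))²)² = (2*(-10/(4 + 7))²)² = (2*(-10/11)²)² = (2*(100/121))² = (200/121)² = 40000/14641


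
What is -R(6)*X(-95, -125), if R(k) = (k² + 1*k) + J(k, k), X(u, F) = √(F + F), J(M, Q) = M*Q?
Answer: -390*I*√10 ≈ -1233.3*I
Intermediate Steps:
X(u, F) = √2*√F (X(u, F) = √(2*F) = √2*√F)
R(k) = k + 2*k² (R(k) = (k² + 1*k) + k*k = (k² + k) + k² = (k + k²) + k² = k + 2*k²)
-R(6)*X(-95, -125) = -6*(1 + 2*6)*√2*√(-125) = -6*(1 + 12)*√2*(5*I*√5) = -6*13*5*I*√10 = -78*5*I*√10 = -390*I*√10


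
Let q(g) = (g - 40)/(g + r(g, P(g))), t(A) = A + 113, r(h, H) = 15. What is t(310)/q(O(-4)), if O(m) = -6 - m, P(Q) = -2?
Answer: -1833/14 ≈ -130.93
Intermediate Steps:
t(A) = 113 + A
q(g) = (-40 + g)/(15 + g) (q(g) = (g - 40)/(g + 15) = (-40 + g)/(15 + g))
t(310)/q(O(-4)) = (113 + 310)/(((-40 + (-6 - 1*(-4)))/(15 + (-6 - 1*(-4))))) = 423/(((-40 + (-6 + 4))/(15 + (-6 + 4)))) = 423/(((-40 - 2)/(15 - 2))) = 423/((-42/13)) = 423/(((1/13)*(-42))) = 423/(-42/13) = 423*(-13/42) = -1833/14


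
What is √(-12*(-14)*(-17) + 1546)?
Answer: I*√1310 ≈ 36.194*I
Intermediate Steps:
√(-12*(-14)*(-17) + 1546) = √(168*(-17) + 1546) = √(-2856 + 1546) = √(-1310) = I*√1310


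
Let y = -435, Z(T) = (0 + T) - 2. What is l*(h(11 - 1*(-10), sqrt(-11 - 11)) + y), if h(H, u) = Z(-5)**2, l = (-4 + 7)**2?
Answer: -3474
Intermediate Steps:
l = 9 (l = 3**2 = 9)
Z(T) = -2 + T (Z(T) = T - 2 = -2 + T)
h(H, u) = 49 (h(H, u) = (-2 - 5)**2 = (-7)**2 = 49)
l*(h(11 - 1*(-10), sqrt(-11 - 11)) + y) = 9*(49 - 435) = 9*(-386) = -3474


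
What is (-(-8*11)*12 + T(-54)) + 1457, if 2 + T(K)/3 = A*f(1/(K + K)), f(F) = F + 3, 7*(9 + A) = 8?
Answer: 613999/252 ≈ 2436.5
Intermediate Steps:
A = -55/7 (A = -9 + (1/7)*8 = -9 + 8/7 = -55/7 ≈ -7.8571)
f(F) = 3 + F
T(K) = -537/7 - 165/(14*K) (T(K) = -6 + 3*(-55*(3 + 1/(K + K))/7) = -6 + 3*(-55*(3 + 1/(2*K))/7) = -6 + 3*(-165/7 - 55/(14*K)) = -6 + (-495/7 - 165/(14*K)) = -537/7 - 165/(14*K))
(-(-8*11)*12 + T(-54)) + 1457 = (-(-8*11)*12 + (3/14)*(-55 - 358*(-54))/(-54)) + 1457 = (-(-88)*12 + (3/14)*(-1/54)*(-55 + 19332)) + 1457 = (-1*(-1056) + (3/14)*(-1/54)*19277) + 1457 = (1056 - 19277/252) + 1457 = 246835/252 + 1457 = 613999/252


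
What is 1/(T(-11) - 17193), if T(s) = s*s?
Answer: -1/17072 ≈ -5.8575e-5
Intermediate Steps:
T(s) = s²
1/(T(-11) - 17193) = 1/((-11)² - 17193) = 1/(121 - 17193) = 1/(-17072) = -1/17072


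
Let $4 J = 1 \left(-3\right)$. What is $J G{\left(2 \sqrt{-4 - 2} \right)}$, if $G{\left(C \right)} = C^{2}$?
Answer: $18$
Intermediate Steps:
$J = - \frac{3}{4}$ ($J = \frac{1 \left(-3\right)}{4} = \frac{1}{4} \left(-3\right) = - \frac{3}{4} \approx -0.75$)
$J G{\left(2 \sqrt{-4 - 2} \right)} = - \frac{3 \left(2 \sqrt{-4 - 2}\right)^{2}}{4} = - \frac{3 \left(2 \sqrt{-6}\right)^{2}}{4} = - \frac{3 \left(2 i \sqrt{6}\right)^{2}}{4} = \left(- \frac{3}{4}\right) \left(-24\right) = 18$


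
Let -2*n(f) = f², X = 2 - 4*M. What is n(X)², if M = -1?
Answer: 324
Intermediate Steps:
X = 6 (X = 2 - 4*(-1) = 2 + 4 = 6)
n(f) = -f²/2
n(X)² = (-½*6²)² = (-½*36)² = (-18)² = 324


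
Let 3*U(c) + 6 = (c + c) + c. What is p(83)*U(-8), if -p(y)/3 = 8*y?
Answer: 19920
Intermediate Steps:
p(y) = -24*y
U(c) = -2 + c (U(c) = -2 + ((c + c) + c)/3 = -2 + (2*c + c)/3 = -2 + (3*c)/3 = -2 + c)
p(83)*U(-8) = (-24*83)*(-2 - 8) = -1992*(-10) = 19920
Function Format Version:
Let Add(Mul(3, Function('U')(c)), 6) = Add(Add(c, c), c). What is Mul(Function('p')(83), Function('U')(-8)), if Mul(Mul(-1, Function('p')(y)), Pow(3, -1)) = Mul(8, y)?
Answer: 19920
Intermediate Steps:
Function('p')(y) = Mul(-24, y) (Function('p')(y) = Mul(-3, Mul(8, y)) = Mul(-24, y))
Function('U')(c) = Add(-2, c) (Function('U')(c) = Add(-2, Mul(Rational(1, 3), Add(Add(c, c), c))) = Add(-2, Mul(Rational(1, 3), Add(Mul(2, c), c))) = Add(-2, Mul(Rational(1, 3), Mul(3, c))) = Add(-2, c))
Mul(Function('p')(83), Function('U')(-8)) = Mul(Mul(-24, 83), Add(-2, -8)) = Mul(-1992, -10) = 19920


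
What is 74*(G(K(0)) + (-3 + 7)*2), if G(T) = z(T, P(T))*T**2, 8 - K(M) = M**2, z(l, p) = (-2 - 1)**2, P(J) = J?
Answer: 43216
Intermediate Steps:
z(l, p) = 9 (z(l, p) = (-3)**2 = 9)
K(M) = 8 - M**2
G(T) = 9*T**2
74*(G(K(0)) + (-3 + 7)*2) = 74*(9*(8 - 1*0**2)**2 + (-3 + 7)*2) = 74*(9*(8 - 1*0)**2 + 4*2) = 74*(9*(8 + 0)**2 + 8) = 74*(9*8**2 + 8) = 74*(9*64 + 8) = 74*(576 + 8) = 74*584 = 43216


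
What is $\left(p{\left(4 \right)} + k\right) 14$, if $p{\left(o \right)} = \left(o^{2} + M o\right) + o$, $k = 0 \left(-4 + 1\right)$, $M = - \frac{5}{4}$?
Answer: $210$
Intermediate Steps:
$M = - \frac{5}{4}$ ($M = \left(-5\right) \frac{1}{4} = - \frac{5}{4} \approx -1.25$)
$k = 0$ ($k = 0 \left(-3\right) = 0$)
$p{\left(o \right)} = o^{2} - \frac{o}{4}$ ($p{\left(o \right)} = \left(o^{2} - \frac{5 o}{4}\right) + o = o^{2} - \frac{o}{4}$)
$\left(p{\left(4 \right)} + k\right) 14 = \left(4 \left(- \frac{1}{4} + 4\right) + 0\right) 14 = \left(4 \cdot \frac{15}{4} + 0\right) 14 = \left(15 + 0\right) 14 = 15 \cdot 14 = 210$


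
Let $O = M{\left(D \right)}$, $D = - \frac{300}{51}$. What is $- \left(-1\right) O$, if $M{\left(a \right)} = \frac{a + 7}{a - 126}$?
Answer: $- \frac{1}{118} \approx -0.0084746$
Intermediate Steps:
$D = - \frac{100}{17}$ ($D = \left(-300\right) \frac{1}{51} = - \frac{100}{17} \approx -5.8824$)
$M{\left(a \right)} = \frac{7 + a}{-126 + a}$
$O = - \frac{1}{118}$ ($O = \frac{7 - \frac{100}{17}}{-126 - \frac{100}{17}} = \frac{1}{- \frac{2242}{17}} \cdot \frac{19}{17} = \left(- \frac{17}{2242}\right) \frac{19}{17} = - \frac{1}{118} \approx -0.0084746$)
$- \left(-1\right) O = - \frac{\left(-1\right) \left(-1\right)}{118} = \left(-1\right) \frac{1}{118} = - \frac{1}{118}$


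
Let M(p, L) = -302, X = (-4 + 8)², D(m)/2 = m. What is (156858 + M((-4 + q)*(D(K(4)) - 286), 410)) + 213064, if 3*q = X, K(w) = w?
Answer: 369620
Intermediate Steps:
D(m) = 2*m
X = 16 (X = 4² = 16)
q = 16/3 (q = (⅓)*16 = 16/3 ≈ 5.3333)
(156858 + M((-4 + q)*(D(K(4)) - 286), 410)) + 213064 = (156858 - 302) + 213064 = 156556 + 213064 = 369620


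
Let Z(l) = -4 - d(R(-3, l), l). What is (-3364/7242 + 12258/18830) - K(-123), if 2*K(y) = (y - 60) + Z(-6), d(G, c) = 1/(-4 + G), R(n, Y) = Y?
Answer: 12768911383/136366860 ≈ 93.636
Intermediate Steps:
Z(l) = -4 - 1/(-4 + l)
K(y) = -639/20 + y/2 (K(y) = ((y - 60) + (15 - 4*(-6))/(-4 - 6))/2 = ((-60 + y) + (15 + 24)/(-10))/2 = ((-60 + y) - ⅒*39)/2 = ((-60 + y) - 39/10)/2 = (-639/10 + y)/2 = -639/20 + y/2)
(-3364/7242 + 12258/18830) - K(-123) = (-3364/7242 + 12258/18830) - (-639/20 + (½)*(-123)) = (-3364*1/7242 + 12258*(1/18830)) - (-639/20 - 123/2) = (-1682/3621 + 6129/9415) - 1*(-1869/20) = 6357079/34091715 + 1869/20 = 12768911383/136366860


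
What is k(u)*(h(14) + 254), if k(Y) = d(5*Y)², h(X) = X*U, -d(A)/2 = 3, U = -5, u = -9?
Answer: 6624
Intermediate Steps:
d(A) = -6 (d(A) = -2*3 = -6)
h(X) = -5*X (h(X) = X*(-5) = -5*X)
k(Y) = 36 (k(Y) = (-6)² = 36)
k(u)*(h(14) + 254) = 36*(-5*14 + 254) = 36*(-70 + 254) = 36*184 = 6624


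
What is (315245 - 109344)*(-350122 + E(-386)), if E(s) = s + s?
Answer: -72249425494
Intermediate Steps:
E(s) = 2*s
(315245 - 109344)*(-350122 + E(-386)) = (315245 - 109344)*(-350122 + 2*(-386)) = 205901*(-350122 - 772) = 205901*(-350894) = -72249425494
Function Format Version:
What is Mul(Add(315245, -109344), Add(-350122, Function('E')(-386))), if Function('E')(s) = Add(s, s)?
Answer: -72249425494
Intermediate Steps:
Function('E')(s) = Mul(2, s)
Mul(Add(315245, -109344), Add(-350122, Function('E')(-386))) = Mul(Add(315245, -109344), Add(-350122, Mul(2, -386))) = Mul(205901, Add(-350122, -772)) = Mul(205901, -350894) = -72249425494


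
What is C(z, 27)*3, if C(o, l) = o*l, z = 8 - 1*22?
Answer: -1134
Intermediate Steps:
z = -14 (z = 8 - 22 = -14)
C(o, l) = l*o
C(z, 27)*3 = (27*(-14))*3 = -378*3 = -1134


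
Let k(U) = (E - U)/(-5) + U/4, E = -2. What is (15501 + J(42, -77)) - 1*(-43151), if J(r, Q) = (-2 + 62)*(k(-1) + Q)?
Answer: 54029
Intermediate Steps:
k(U) = ⅖ + 9*U/20 (k(U) = (-2 - U)/(-5) + U/4 = (-2 - U)*(-⅕) + U*(¼) = (⅖ + U/5) + U/4 = ⅖ + 9*U/20)
J(r, Q) = -3 + 60*Q (J(r, Q) = (-2 + 62)*((⅖ + (9/20)*(-1)) + Q) = 60*((⅖ - 9/20) + Q) = 60*(-1/20 + Q) = -3 + 60*Q)
(15501 + J(42, -77)) - 1*(-43151) = (15501 + (-3 + 60*(-77))) - 1*(-43151) = (15501 + (-3 - 4620)) + 43151 = (15501 - 4623) + 43151 = 10878 + 43151 = 54029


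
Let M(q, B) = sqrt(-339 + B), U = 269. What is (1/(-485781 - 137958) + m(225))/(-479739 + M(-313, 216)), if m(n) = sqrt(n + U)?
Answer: 159913/47851074707534772 - 159913*sqrt(494)/76716502748 - I*sqrt(60762)/230149508244 + I*sqrt(123)/143553224122604316 ≈ -4.633e-5 - 1.071e-9*I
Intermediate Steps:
m(n) = sqrt(269 + n) (m(n) = sqrt(n + 269) = sqrt(269 + n))
(1/(-485781 - 137958) + m(225))/(-479739 + M(-313, 216)) = (1/(-485781 - 137958) + sqrt(269 + 225))/(-479739 + sqrt(-339 + 216)) = (1/(-623739) + sqrt(494))/(-479739 + sqrt(-123)) = (-1/623739 + sqrt(494))/(-479739 + I*sqrt(123))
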